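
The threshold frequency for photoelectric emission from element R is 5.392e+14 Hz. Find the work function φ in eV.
2.23 eV

At the threshold frequency, photon energy equals work function:
φ = hf₀

Calculating:
φ = (6.626×10⁻³⁴ J·s)(5.392e+14 Hz)
φ = 2.23 eV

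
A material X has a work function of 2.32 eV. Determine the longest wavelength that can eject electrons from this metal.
534.41 nm

The threshold wavelength is when the photon energy equals the work function:
hc/λ₀ = φ

Solving for λ₀:
λ₀ = hc/φ = (6.626×10⁻³⁴ J·s)(3×10⁸ m/s) / (2.32 eV × 1.602×10⁻¹⁹ J/eV)
λ₀ = 534.41 nm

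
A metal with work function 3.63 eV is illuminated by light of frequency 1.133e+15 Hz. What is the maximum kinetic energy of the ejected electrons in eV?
1.0557 eV

Using Einstein's photoelectric equation: KE_max = hf - φ

First, calculate the photon energy:
E_photon = hf = (6.626×10⁻³⁴ J·s)(1.133e+15 Hz)
E_photon = 4.6857 eV

Then, the maximum kinetic energy:
KE_max = E_photon - φ = 4.6857 eV - 3.63 eV = 1.0557 eV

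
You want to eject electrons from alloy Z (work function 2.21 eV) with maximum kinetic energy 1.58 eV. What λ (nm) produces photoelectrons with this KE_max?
327.14 nm

From Einstein's equation: KE_max = hc/λ - φ

Rearranging for λ:
hc/λ = KE_max + φ
λ = hc/(KE_max + φ)

Required photon energy:
E_photon = KE_max + φ = 1.58 + 2.21 = 3.79 eV

Required wavelength:
λ = hc/E_photon = (6.626×10⁻³⁴)(3×10⁸) / (3.79 × 1.602×10⁻¹⁹)
λ = 327.14 nm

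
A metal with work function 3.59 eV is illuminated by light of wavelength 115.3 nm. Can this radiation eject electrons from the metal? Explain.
Yes

For photoemission, the photon energy must exceed the work function.

Photon energy: E = hc/λ = 10.7532 eV
Work function: φ = 3.59 eV

Since E_photon (10.7532 eV) > φ (3.59 eV), photoemission WILL occur.
The threshold wavelength is λ₀ = hc/φ = 345.4 nm.
Since 115.3 nm < 345.4 nm, the light has sufficient energy.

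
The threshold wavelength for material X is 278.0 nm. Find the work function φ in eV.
4.46 eV

At the threshold wavelength, photon energy equals work function:
φ = hc/λ₀

Calculating:
φ = (6.626×10⁻³⁴ J·s)(3×10⁸ m/s) / (278.0×10⁻⁹ m)
φ = 4.46 eV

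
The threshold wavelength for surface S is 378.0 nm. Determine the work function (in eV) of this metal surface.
3.28 eV

At the threshold wavelength, photon energy equals work function:
φ = hc/λ₀

Calculating:
φ = (6.626×10⁻³⁴ J·s)(3×10⁸ m/s) / (378.0×10⁻⁹ m)
φ = 3.28 eV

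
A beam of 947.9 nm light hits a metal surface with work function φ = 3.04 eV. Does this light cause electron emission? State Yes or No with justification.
No

For photoemission, the photon energy must exceed the work function.

Photon energy: E = hc/λ = 1.3080 eV
Work function: φ = 3.04 eV

Since E_photon (1.3080 eV) < φ (3.04 eV), photoemission will NOT occur.
The threshold wavelength is λ₀ = hc/φ = 407.8 nm.
Since 947.9 nm > 407.8 nm, the photons lack sufficient energy.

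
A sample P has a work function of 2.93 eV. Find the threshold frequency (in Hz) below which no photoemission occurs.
7.0847e+14 Hz

The threshold frequency is when the photon energy equals the work function:
hf₀ = φ

Solving for f₀:
f₀ = φ/h = (2.93 eV × 1.602×10⁻¹⁹ J/eV) / (6.626×10⁻³⁴ J·s)
f₀ = 7.0847e+14 Hz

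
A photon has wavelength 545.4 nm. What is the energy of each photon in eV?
2.2733 eV

Using E = hf = hc/λ:

E = hc/λ = (6.626×10⁻³⁴ J·s)(3×10⁸ m/s) / (545.4×10⁻⁹ m)
E = 2.2733 eV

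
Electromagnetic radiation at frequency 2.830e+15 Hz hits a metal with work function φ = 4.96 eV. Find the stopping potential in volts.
6.7439 V

The stopping potential V_s satisfies: eV_s = KE_max

First, find KE_max using Einstein's equation:
E_photon = hf = (6.626×10⁻³⁴ J·s)(2.830e+15 Hz) = 11.7039 eV
KE_max = E_photon - φ = 11.7039 - 4.96 = 6.7439 eV

Since eV_s = KE_max:
V_s = KE_max/e = 6.7439 V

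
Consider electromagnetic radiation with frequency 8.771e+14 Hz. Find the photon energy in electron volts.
3.6274 eV

Using E = hf:

E = hf = (6.626×10⁻³⁴ J·s)(8.771e+14 Hz)
E = 3.6274 eV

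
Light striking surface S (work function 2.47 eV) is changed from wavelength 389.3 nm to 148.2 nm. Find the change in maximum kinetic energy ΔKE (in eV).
5.1812 eV

Using Einstein's equation: KE_max = hc/λ - φ

For λ₁ = 389.3 nm:
KE₁ = hc/λ₁ - φ = 3.1848 - 2.47 = 0.7148 eV

For λ₂ = 148.2 nm:
KE₂ = hc/λ₂ - φ = 8.3660 - 2.47 = 5.8960 eV

Change in KE:
ΔKE = KE₂ - KE₁ = 5.8960 - 0.7148 = 5.1812 eV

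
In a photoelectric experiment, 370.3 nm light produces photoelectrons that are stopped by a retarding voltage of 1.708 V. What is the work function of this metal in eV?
1.64 eV

The stopping potential gives the maximum kinetic energy: KE_max = eV_s = 1.708 eV

From Einstein's photoelectric equation: KE_max = hc/λ - φ
Rearranging: φ = hc/λ - KE_max

Calculate photon energy:
E_photon = hc/λ = (6.626×10⁻³⁴ J·s)(3×10⁸ m/s) / (370.3×10⁻⁹ m) = 3.3482 eV

Therefore:
φ = 3.3482 - 1.708 = 1.64 eV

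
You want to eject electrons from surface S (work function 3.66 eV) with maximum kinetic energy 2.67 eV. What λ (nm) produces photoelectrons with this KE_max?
195.87 nm

From Einstein's equation: KE_max = hc/λ - φ

Rearranging for λ:
hc/λ = KE_max + φ
λ = hc/(KE_max + φ)

Required photon energy:
E_photon = KE_max + φ = 2.67 + 3.66 = 6.33 eV

Required wavelength:
λ = hc/E_photon = (6.626×10⁻³⁴)(3×10⁸) / (6.33 × 1.602×10⁻¹⁹)
λ = 195.87 nm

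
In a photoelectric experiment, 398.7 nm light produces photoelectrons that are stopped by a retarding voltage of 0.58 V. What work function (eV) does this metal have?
2.53 eV

The stopping potential gives the maximum kinetic energy: KE_max = eV_s = 0.58 eV

From Einstein's photoelectric equation: KE_max = hc/λ - φ
Rearranging: φ = hc/λ - KE_max

Calculate photon energy:
E_photon = hc/λ = (6.626×10⁻³⁴ J·s)(3×10⁸ m/s) / (398.7×10⁻⁹ m) = 3.1097 eV

Therefore:
φ = 3.1097 - 0.58 = 2.53 eV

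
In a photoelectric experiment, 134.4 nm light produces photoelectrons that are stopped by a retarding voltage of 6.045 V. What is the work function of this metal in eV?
3.18 eV

The stopping potential gives the maximum kinetic energy: KE_max = eV_s = 6.045 eV

From Einstein's photoelectric equation: KE_max = hc/λ - φ
Rearranging: φ = hc/λ - KE_max

Calculate photon energy:
E_photon = hc/λ = (6.626×10⁻³⁴ J·s)(3×10⁸ m/s) / (134.4×10⁻⁹ m) = 9.2250 eV

Therefore:
φ = 9.2250 - 6.045 = 3.18 eV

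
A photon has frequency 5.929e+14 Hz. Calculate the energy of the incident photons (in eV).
2.4520 eV

Using E = hf:

E = hf = (6.626×10⁻³⁴ J·s)(5.929e+14 Hz)
E = 2.4520 eV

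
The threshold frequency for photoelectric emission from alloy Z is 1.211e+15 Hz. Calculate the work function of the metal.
5.01 eV

At the threshold frequency, photon energy equals work function:
φ = hf₀

Calculating:
φ = (6.626×10⁻³⁴ J·s)(1.211e+15 Hz)
φ = 5.01 eV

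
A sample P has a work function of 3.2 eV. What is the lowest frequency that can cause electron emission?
7.7376e+14 Hz

The threshold frequency is when the photon energy equals the work function:
hf₀ = φ

Solving for f₀:
f₀ = φ/h = (3.2 eV × 1.602×10⁻¹⁹ J/eV) / (6.626×10⁻³⁴ J·s)
f₀ = 7.7376e+14 Hz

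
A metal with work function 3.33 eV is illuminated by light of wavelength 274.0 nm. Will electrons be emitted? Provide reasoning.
Yes

For photoemission, the photon energy must exceed the work function.

Photon energy: E = hc/λ = 4.5250 eV
Work function: φ = 3.33 eV

Since E_photon (4.5250 eV) > φ (3.33 eV), photoemission WILL occur.
The threshold wavelength is λ₀ = hc/φ = 372.3 nm.
Since 274.0 nm < 372.3 nm, the light has sufficient energy.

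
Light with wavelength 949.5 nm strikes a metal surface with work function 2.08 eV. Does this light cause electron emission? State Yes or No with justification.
No

For photoemission, the photon energy must exceed the work function.

Photon energy: E = hc/λ = 1.3058 eV
Work function: φ = 2.08 eV

Since E_photon (1.3058 eV) < φ (2.08 eV), photoemission will NOT occur.
The threshold wavelength is λ₀ = hc/φ = 596.1 nm.
Since 949.5 nm > 596.1 nm, the photons lack sufficient energy.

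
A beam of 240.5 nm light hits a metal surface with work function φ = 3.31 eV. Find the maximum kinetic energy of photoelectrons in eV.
1.8453 eV

Using Einstein's photoelectric equation: KE_max = hf - φ = hc/λ - φ

First, calculate the photon energy:
E_photon = hc/λ = (6.626×10⁻³⁴ J·s)(3×10⁸ m/s) / (240.5×10⁻⁹ m)
E_photon = 5.1553 eV

Then, the maximum kinetic energy:
KE_max = E_photon - φ = 5.1553 eV - 3.31 eV = 1.8453 eV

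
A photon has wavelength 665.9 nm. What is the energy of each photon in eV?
1.8619 eV

Using E = hf = hc/λ:

E = hc/λ = (6.626×10⁻³⁴ J·s)(3×10⁸ m/s) / (665.9×10⁻⁹ m)
E = 1.8619 eV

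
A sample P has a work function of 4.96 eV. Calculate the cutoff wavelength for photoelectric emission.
249.97 nm

The threshold wavelength is when the photon energy equals the work function:
hc/λ₀ = φ

Solving for λ₀:
λ₀ = hc/φ = (6.626×10⁻³⁴ J·s)(3×10⁸ m/s) / (4.96 eV × 1.602×10⁻¹⁹ J/eV)
λ₀ = 249.97 nm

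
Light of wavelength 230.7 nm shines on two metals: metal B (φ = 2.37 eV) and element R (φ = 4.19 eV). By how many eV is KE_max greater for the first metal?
1.8200 eV

Using KE_max = hc/λ - φ for each metal:

Photon energy: E = hc/λ = 5.3743 eV

For metal B (φ₁ = 2.37 eV):
KE₁ = E - φ₁ = 5.3743 - 2.37 = 3.0043 eV

For element R (φ₂ = 4.19 eV):
KE₂ = E - φ₂ = 5.3743 - 4.19 = 1.1843 eV

Difference:
ΔKE = KE₁ - KE₂ = 3.0043 - 1.1843 = 1.8200 eV

Note: The difference equals the difference in work functions: 4.19 - 2.37 = 1.82 eV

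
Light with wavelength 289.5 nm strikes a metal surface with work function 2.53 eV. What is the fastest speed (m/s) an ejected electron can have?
7.8520e+05 m/s

First, find the maximum kinetic energy:
E_photon = hc/λ = 4.2827 eV
KE_max = E_photon - φ = 4.2827 - 2.53 = 1.7527 eV

Convert to Joules: KE_max = 1.7527 × 1.602×10⁻¹⁹ J = 2.8081e-19 J

Then use KE = ½mv² to find velocity:
v = √(2·KE/m) = √(2 × 2.8081e-19 J / 9.109e-31 kg)
v = 7.8520e+05 m/s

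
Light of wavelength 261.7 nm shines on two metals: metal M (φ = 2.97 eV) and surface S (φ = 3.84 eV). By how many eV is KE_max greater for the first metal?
0.8700 eV

Using KE_max = hc/λ - φ for each metal:

Photon energy: E = hc/λ = 4.7376 eV

For metal M (φ₁ = 2.97 eV):
KE₁ = E - φ₁ = 4.7376 - 2.97 = 1.7676 eV

For surface S (φ₂ = 3.84 eV):
KE₂ = E - φ₂ = 4.7376 - 3.84 = 0.8976 eV

Difference:
ΔKE = KE₁ - KE₂ = 1.7676 - 0.8976 = 0.8700 eV

Note: The difference equals the difference in work functions: 3.84 - 2.97 = 0.87 eV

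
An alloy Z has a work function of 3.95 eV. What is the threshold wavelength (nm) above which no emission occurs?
313.88 nm

The threshold wavelength is when the photon energy equals the work function:
hc/λ₀ = φ

Solving for λ₀:
λ₀ = hc/φ = (6.626×10⁻³⁴ J·s)(3×10⁸ m/s) / (3.95 eV × 1.602×10⁻¹⁹ J/eV)
λ₀ = 313.88 nm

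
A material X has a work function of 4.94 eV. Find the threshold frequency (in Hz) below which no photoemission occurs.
1.1945e+15 Hz

The threshold frequency is when the photon energy equals the work function:
hf₀ = φ

Solving for f₀:
f₀ = φ/h = (4.94 eV × 1.602×10⁻¹⁹ J/eV) / (6.626×10⁻³⁴ J·s)
f₀ = 1.1945e+15 Hz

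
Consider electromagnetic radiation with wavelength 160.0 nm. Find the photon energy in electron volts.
7.7490 eV

Using E = hf = hc/λ:

E = hc/λ = (6.626×10⁻³⁴ J·s)(3×10⁸ m/s) / (160.0×10⁻⁹ m)
E = 7.7490 eV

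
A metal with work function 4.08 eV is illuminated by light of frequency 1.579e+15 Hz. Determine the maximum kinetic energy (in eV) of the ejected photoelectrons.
2.4502 eV

Using Einstein's photoelectric equation: KE_max = hf - φ

First, calculate the photon energy:
E_photon = hf = (6.626×10⁻³⁴ J·s)(1.579e+15 Hz)
E_photon = 6.5302 eV

Then, the maximum kinetic energy:
KE_max = E_photon - φ = 6.5302 eV - 4.08 eV = 2.4502 eV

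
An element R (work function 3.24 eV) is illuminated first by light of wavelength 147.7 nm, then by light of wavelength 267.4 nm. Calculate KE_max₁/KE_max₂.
3.6905

Using Einstein's equation: KE_max = hc/λ - φ

For λ₁ = 147.7 nm:
E₁ = hc/λ₁ = 8.3943 eV
KE₁ = E₁ - φ = 8.3943 - 3.24 = 5.1543 eV

For λ₂ = 267.4 nm:
E₂ = hc/λ₂ = 4.6367 eV
KE₂ = E₂ - φ = 4.6367 - 3.24 = 1.3967 eV

Ratio: KE₁/KE₂ = 5.1543/1.3967 = 3.6905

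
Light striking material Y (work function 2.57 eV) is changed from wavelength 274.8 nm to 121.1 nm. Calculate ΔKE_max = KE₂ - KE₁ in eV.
5.7264 eV

Using Einstein's equation: KE_max = hc/λ - φ

For λ₁ = 274.8 nm:
KE₁ = hc/λ₁ - φ = 4.5118 - 2.57 = 1.9418 eV

For λ₂ = 121.1 nm:
KE₂ = hc/λ₂ - φ = 10.2382 - 2.57 = 7.6682 eV

Change in KE:
ΔKE = KE₂ - KE₁ = 7.6682 - 1.9418 = 5.7264 eV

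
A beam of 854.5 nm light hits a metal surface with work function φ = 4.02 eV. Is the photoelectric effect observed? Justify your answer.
No

For photoemission, the photon energy must exceed the work function.

Photon energy: E = hc/λ = 1.4510 eV
Work function: φ = 4.02 eV

Since E_photon (1.4510 eV) < φ (4.02 eV), photoemission will NOT occur.
The threshold wavelength is λ₀ = hc/φ = 308.4 nm.
Since 854.5 nm > 308.4 nm, the photons lack sufficient energy.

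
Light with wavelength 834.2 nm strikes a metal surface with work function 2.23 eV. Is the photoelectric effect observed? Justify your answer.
No

For photoemission, the photon energy must exceed the work function.

Photon energy: E = hc/λ = 1.4863 eV
Work function: φ = 2.23 eV

Since E_photon (1.4863 eV) < φ (2.23 eV), photoemission will NOT occur.
The threshold wavelength is λ₀ = hc/φ = 556.0 nm.
Since 834.2 nm > 556.0 nm, the photons lack sufficient energy.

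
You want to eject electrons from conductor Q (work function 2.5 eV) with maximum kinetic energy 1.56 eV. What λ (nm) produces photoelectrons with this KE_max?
305.38 nm

From Einstein's equation: KE_max = hc/λ - φ

Rearranging for λ:
hc/λ = KE_max + φ
λ = hc/(KE_max + φ)

Required photon energy:
E_photon = KE_max + φ = 1.56 + 2.5 = 4.06 eV

Required wavelength:
λ = hc/E_photon = (6.626×10⁻³⁴)(3×10⁸) / (4.06 × 1.602×10⁻¹⁹)
λ = 305.38 nm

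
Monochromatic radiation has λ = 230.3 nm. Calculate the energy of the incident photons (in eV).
5.3836 eV

Using E = hf = hc/λ:

E = hc/λ = (6.626×10⁻³⁴ J·s)(3×10⁸ m/s) / (230.3×10⁻⁹ m)
E = 5.3836 eV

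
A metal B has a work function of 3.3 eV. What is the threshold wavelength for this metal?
375.71 nm

The threshold wavelength is when the photon energy equals the work function:
hc/λ₀ = φ

Solving for λ₀:
λ₀ = hc/φ = (6.626×10⁻³⁴ J·s)(3×10⁸ m/s) / (3.3 eV × 1.602×10⁻¹⁹ J/eV)
λ₀ = 375.71 nm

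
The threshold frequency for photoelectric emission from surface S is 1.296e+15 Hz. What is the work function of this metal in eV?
5.36 eV

At the threshold frequency, photon energy equals work function:
φ = hf₀

Calculating:
φ = (6.626×10⁻³⁴ J·s)(1.296e+15 Hz)
φ = 5.36 eV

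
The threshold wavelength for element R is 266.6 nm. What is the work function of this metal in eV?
4.65 eV

At the threshold wavelength, photon energy equals work function:
φ = hc/λ₀

Calculating:
φ = (6.626×10⁻³⁴ J·s)(3×10⁸ m/s) / (266.6×10⁻⁹ m)
φ = 4.65 eV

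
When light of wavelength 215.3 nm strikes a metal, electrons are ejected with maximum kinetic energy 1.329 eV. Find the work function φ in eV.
4.43 eV

From Einstein's photoelectric equation: KE_max = hf - φ = hc/λ - φ

Rearranging for φ:
φ = hc/λ - KE_max

Calculate photon energy:
E_photon = hc/λ = 5.7587 eV

Therefore:
φ = 5.7587 - 1.329 = 4.43 eV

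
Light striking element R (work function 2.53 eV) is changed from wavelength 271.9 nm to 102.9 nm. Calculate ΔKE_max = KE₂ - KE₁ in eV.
7.4891 eV

Using Einstein's equation: KE_max = hc/λ - φ

For λ₁ = 271.9 nm:
KE₁ = hc/λ₁ - φ = 4.5599 - 2.53 = 2.0299 eV

For λ₂ = 102.9 nm:
KE₂ = hc/λ₂ - φ = 12.0490 - 2.53 = 9.5190 eV

Change in KE:
ΔKE = KE₂ - KE₁ = 9.5190 - 2.0299 = 7.4891 eV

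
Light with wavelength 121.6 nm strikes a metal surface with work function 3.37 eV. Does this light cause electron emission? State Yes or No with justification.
Yes

For photoemission, the photon energy must exceed the work function.

Photon energy: E = hc/λ = 10.1961 eV
Work function: φ = 3.37 eV

Since E_photon (10.1961 eV) > φ (3.37 eV), photoemission WILL occur.
The threshold wavelength is λ₀ = hc/φ = 367.9 nm.
Since 121.6 nm < 367.9 nm, the light has sufficient energy.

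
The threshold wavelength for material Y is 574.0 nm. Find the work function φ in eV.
2.16 eV

At the threshold wavelength, photon energy equals work function:
φ = hc/λ₀

Calculating:
φ = (6.626×10⁻³⁴ J·s)(3×10⁸ m/s) / (574.0×10⁻⁹ m)
φ = 2.16 eV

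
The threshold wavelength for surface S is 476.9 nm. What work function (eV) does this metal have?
2.60 eV

At the threshold wavelength, photon energy equals work function:
φ = hc/λ₀

Calculating:
φ = (6.626×10⁻³⁴ J·s)(3×10⁸ m/s) / (476.9×10⁻⁹ m)
φ = 2.60 eV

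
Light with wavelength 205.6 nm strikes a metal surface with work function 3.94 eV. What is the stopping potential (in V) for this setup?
2.0904 V

The stopping potential V_s satisfies: eV_s = KE_max

First, find KE_max using Einstein's equation:
E_photon = hc/λ = 6.0304 eV
KE_max = E_photon - φ = 6.0304 - 3.94 = 2.0904 eV

Since eV_s = KE_max:
V_s = KE_max/e = 2.0904 V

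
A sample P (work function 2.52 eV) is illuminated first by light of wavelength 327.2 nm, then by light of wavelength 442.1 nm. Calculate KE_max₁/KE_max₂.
4.4623

Using Einstein's equation: KE_max = hc/λ - φ

For λ₁ = 327.2 nm:
E₁ = hc/λ₁ = 3.7892 eV
KE₁ = E₁ - φ = 3.7892 - 2.52 = 1.2692 eV

For λ₂ = 442.1 nm:
E₂ = hc/λ₂ = 2.8044 eV
KE₂ = E₂ - φ = 2.8044 - 2.52 = 0.2844 eV

Ratio: KE₁/KE₂ = 1.2692/0.2844 = 4.4623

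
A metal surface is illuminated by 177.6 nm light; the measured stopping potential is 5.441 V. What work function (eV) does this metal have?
1.54 eV

The stopping potential gives the maximum kinetic energy: KE_max = eV_s = 5.441 eV

From Einstein's photoelectric equation: KE_max = hc/λ - φ
Rearranging: φ = hc/λ - KE_max

Calculate photon energy:
E_photon = hc/λ = (6.626×10⁻³⁴ J·s)(3×10⁸ m/s) / (177.6×10⁻⁹ m) = 6.9811 eV

Therefore:
φ = 6.9811 - 5.441 = 1.54 eV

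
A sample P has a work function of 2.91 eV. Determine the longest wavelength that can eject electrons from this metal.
426.06 nm

The threshold wavelength is when the photon energy equals the work function:
hc/λ₀ = φ

Solving for λ₀:
λ₀ = hc/φ = (6.626×10⁻³⁴ J·s)(3×10⁸ m/s) / (2.91 eV × 1.602×10⁻¹⁹ J/eV)
λ₀ = 426.06 nm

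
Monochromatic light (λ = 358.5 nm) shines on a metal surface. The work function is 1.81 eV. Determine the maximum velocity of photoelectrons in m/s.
7.6148e+05 m/s

First, find the maximum kinetic energy:
E_photon = hc/λ = 3.4584 eV
KE_max = E_photon - φ = 3.4584 - 1.81 = 1.6484 eV

Convert to Joules: KE_max = 1.6484 × 1.602×10⁻¹⁹ J = 2.6411e-19 J

Then use KE = ½mv² to find velocity:
v = √(2·KE/m) = √(2 × 2.6411e-19 J / 9.109e-31 kg)
v = 7.6148e+05 m/s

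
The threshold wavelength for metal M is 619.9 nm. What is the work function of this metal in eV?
2.00 eV

At the threshold wavelength, photon energy equals work function:
φ = hc/λ₀

Calculating:
φ = (6.626×10⁻³⁴ J·s)(3×10⁸ m/s) / (619.9×10⁻⁹ m)
φ = 2.00 eV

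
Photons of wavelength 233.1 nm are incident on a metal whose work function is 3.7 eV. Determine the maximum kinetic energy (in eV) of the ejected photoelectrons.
1.6189 eV

Using Einstein's photoelectric equation: KE_max = hf - φ = hc/λ - φ

First, calculate the photon energy:
E_photon = hc/λ = (6.626×10⁻³⁴ J·s)(3×10⁸ m/s) / (233.1×10⁻⁹ m)
E_photon = 5.3189 eV

Then, the maximum kinetic energy:
KE_max = E_photon - φ = 5.3189 eV - 3.7 eV = 1.6189 eV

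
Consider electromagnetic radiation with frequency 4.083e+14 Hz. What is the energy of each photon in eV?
1.6886 eV

Using E = hf:

E = hf = (6.626×10⁻³⁴ J·s)(4.083e+14 Hz)
E = 1.6886 eV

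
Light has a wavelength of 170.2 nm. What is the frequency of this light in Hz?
1.7614e+15 Hz

Using the wave equation: c = fλ

Solving for frequency:
f = c/λ = (3×10⁸ m/s) / (170.2×10⁻⁹ m)
f = 1.7614e+15 Hz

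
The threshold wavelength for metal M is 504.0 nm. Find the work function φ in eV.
2.46 eV

At the threshold wavelength, photon energy equals work function:
φ = hc/λ₀

Calculating:
φ = (6.626×10⁻³⁴ J·s)(3×10⁸ m/s) / (504.0×10⁻⁹ m)
φ = 2.46 eV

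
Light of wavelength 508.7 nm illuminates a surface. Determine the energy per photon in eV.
2.4373 eV

Using E = hf = hc/λ:

E = hc/λ = (6.626×10⁻³⁴ J·s)(3×10⁸ m/s) / (508.7×10⁻⁹ m)
E = 2.4373 eV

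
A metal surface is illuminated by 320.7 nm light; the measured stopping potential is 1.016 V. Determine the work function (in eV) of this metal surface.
2.85 eV

The stopping potential gives the maximum kinetic energy: KE_max = eV_s = 1.016 eV

From Einstein's photoelectric equation: KE_max = hc/λ - φ
Rearranging: φ = hc/λ - KE_max

Calculate photon energy:
E_photon = hc/λ = (6.626×10⁻³⁴ J·s)(3×10⁸ m/s) / (320.7×10⁻⁹ m) = 3.8660 eV

Therefore:
φ = 3.8660 - 1.016 = 2.85 eV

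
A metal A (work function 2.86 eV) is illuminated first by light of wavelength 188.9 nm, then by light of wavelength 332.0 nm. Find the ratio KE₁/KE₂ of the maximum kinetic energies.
4.2351

Using Einstein's equation: KE_max = hc/λ - φ

For λ₁ = 188.9 nm:
E₁ = hc/λ₁ = 6.5635 eV
KE₁ = E₁ - φ = 6.5635 - 2.86 = 3.7035 eV

For λ₂ = 332.0 nm:
E₂ = hc/λ₂ = 3.7345 eV
KE₂ = E₂ - φ = 3.7345 - 2.86 = 0.8745 eV

Ratio: KE₁/KE₂ = 3.7035/0.8745 = 4.2351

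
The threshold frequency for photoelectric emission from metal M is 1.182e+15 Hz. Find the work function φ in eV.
4.89 eV

At the threshold frequency, photon energy equals work function:
φ = hf₀

Calculating:
φ = (6.626×10⁻³⁴ J·s)(1.182e+15 Hz)
φ = 4.89 eV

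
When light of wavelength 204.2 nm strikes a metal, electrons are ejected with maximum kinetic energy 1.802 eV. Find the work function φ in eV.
4.27 eV

From Einstein's photoelectric equation: KE_max = hf - φ = hc/λ - φ

Rearranging for φ:
φ = hc/λ - KE_max

Calculate photon energy:
E_photon = hc/λ = 6.0717 eV

Therefore:
φ = 6.0717 - 1.802 = 4.27 eV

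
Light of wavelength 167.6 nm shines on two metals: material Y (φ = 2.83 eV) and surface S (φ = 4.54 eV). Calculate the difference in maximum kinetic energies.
1.7100 eV

Using KE_max = hc/λ - φ for each metal:

Photon energy: E = hc/λ = 7.3976 eV

For material Y (φ₁ = 2.83 eV):
KE₁ = E - φ₁ = 7.3976 - 2.83 = 4.5676 eV

For surface S (φ₂ = 4.54 eV):
KE₂ = E - φ₂ = 7.3976 - 4.54 = 2.8576 eV

Difference:
ΔKE = KE₁ - KE₂ = 4.5676 - 2.8576 = 1.7100 eV

Note: The difference equals the difference in work functions: 4.54 - 2.83 = 1.71 eV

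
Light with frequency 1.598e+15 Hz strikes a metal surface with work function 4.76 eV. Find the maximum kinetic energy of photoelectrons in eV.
1.8488 eV

Using Einstein's photoelectric equation: KE_max = hf - φ

First, calculate the photon energy:
E_photon = hf = (6.626×10⁻³⁴ J·s)(1.598e+15 Hz)
E_photon = 6.6088 eV

Then, the maximum kinetic energy:
KE_max = E_photon - φ = 6.6088 eV - 4.76 eV = 1.8488 eV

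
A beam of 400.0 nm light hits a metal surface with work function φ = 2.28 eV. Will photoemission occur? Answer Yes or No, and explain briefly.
Yes

For photoemission, the photon energy must exceed the work function.

Photon energy: E = hc/λ = 3.0996 eV
Work function: φ = 2.28 eV

Since E_photon (3.0996 eV) > φ (2.28 eV), photoemission WILL occur.
The threshold wavelength is λ₀ = hc/φ = 543.8 nm.
Since 400.0 nm < 543.8 nm, the light has sufficient energy.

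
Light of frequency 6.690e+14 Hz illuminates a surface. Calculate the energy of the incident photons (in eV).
2.7668 eV

Using E = hf:

E = hf = (6.626×10⁻³⁴ J·s)(6.690e+14 Hz)
E = 2.7668 eV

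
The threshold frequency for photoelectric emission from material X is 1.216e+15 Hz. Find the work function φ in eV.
5.03 eV

At the threshold frequency, photon energy equals work function:
φ = hf₀

Calculating:
φ = (6.626×10⁻³⁴ J·s)(1.216e+15 Hz)
φ = 5.03 eV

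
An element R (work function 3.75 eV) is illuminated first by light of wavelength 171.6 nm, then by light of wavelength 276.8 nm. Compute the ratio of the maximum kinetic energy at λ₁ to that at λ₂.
4.7658

Using Einstein's equation: KE_max = hc/λ - φ

For λ₁ = 171.6 nm:
E₁ = hc/λ₁ = 7.2252 eV
KE₁ = E₁ - φ = 7.2252 - 3.75 = 3.4752 eV

For λ₂ = 276.8 nm:
E₂ = hc/λ₂ = 4.4792 eV
KE₂ = E₂ - φ = 4.4792 - 3.75 = 0.7292 eV

Ratio: KE₁/KE₂ = 3.4752/0.7292 = 4.7658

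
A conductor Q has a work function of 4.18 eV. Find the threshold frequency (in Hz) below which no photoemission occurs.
1.0107e+15 Hz

The threshold frequency is when the photon energy equals the work function:
hf₀ = φ

Solving for f₀:
f₀ = φ/h = (4.18 eV × 1.602×10⁻¹⁹ J/eV) / (6.626×10⁻³⁴ J·s)
f₀ = 1.0107e+15 Hz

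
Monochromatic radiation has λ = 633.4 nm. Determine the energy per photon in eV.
1.9574 eV

Using E = hf = hc/λ:

E = hc/λ = (6.626×10⁻³⁴ J·s)(3×10⁸ m/s) / (633.4×10⁻⁹ m)
E = 1.9574 eV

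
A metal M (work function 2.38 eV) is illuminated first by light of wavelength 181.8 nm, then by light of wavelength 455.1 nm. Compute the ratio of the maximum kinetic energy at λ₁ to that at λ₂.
12.8941

Using Einstein's equation: KE_max = hc/λ - φ

For λ₁ = 181.8 nm:
E₁ = hc/λ₁ = 6.8198 eV
KE₁ = E₁ - φ = 6.8198 - 2.38 = 4.4398 eV

For λ₂ = 455.1 nm:
E₂ = hc/λ₂ = 2.7243 eV
KE₂ = E₂ - φ = 2.7243 - 2.38 = 0.3443 eV

Ratio: KE₁/KE₂ = 4.4398/0.3443 = 12.8941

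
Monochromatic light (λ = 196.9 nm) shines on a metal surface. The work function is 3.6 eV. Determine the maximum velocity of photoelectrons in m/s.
9.7398e+05 m/s

First, find the maximum kinetic energy:
E_photon = hc/λ = 6.2968 eV
KE_max = E_photon - φ = 6.2968 - 3.6 = 2.6968 eV

Convert to Joules: KE_max = 2.6968 × 1.602×10⁻¹⁹ J = 4.3208e-19 J

Then use KE = ½mv² to find velocity:
v = √(2·KE/m) = √(2 × 4.3208e-19 J / 9.109e-31 kg)
v = 9.7398e+05 m/s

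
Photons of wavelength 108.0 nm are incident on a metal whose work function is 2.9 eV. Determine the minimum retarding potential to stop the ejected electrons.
8.5800 V

The stopping potential V_s satisfies: eV_s = KE_max

First, find KE_max using Einstein's equation:
E_photon = hc/λ = 11.4800 eV
KE_max = E_photon - φ = 11.4800 - 2.9 = 8.5800 eV

Since eV_s = KE_max:
V_s = KE_max/e = 8.5800 V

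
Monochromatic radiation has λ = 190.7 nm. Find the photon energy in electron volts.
6.5015 eV

Using E = hf = hc/λ:

E = hc/λ = (6.626×10⁻³⁴ J·s)(3×10⁸ m/s) / (190.7×10⁻⁹ m)
E = 6.5015 eV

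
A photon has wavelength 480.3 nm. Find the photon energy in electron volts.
2.5814 eV

Using E = hf = hc/λ:

E = hc/λ = (6.626×10⁻³⁴ J·s)(3×10⁸ m/s) / (480.3×10⁻⁹ m)
E = 2.5814 eV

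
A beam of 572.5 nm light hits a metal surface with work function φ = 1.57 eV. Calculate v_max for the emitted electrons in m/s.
4.5775e+05 m/s

First, find the maximum kinetic energy:
E_photon = hc/λ = 2.1657 eV
KE_max = E_photon - φ = 2.1657 - 1.57 = 0.5957 eV

Convert to Joules: KE_max = 0.5957 × 1.602×10⁻¹⁹ J = 9.5436e-20 J

Then use KE = ½mv² to find velocity:
v = √(2·KE/m) = √(2 × 9.5436e-20 J / 9.109e-31 kg)
v = 4.5775e+05 m/s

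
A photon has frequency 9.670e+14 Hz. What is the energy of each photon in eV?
3.9992 eV

Using E = hf:

E = hf = (6.626×10⁻³⁴ J·s)(9.670e+14 Hz)
E = 3.9992 eV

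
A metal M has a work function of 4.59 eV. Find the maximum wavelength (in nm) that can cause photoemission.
270.12 nm

The threshold wavelength is when the photon energy equals the work function:
hc/λ₀ = φ

Solving for λ₀:
λ₀ = hc/φ = (6.626×10⁻³⁴ J·s)(3×10⁸ m/s) / (4.59 eV × 1.602×10⁻¹⁹ J/eV)
λ₀ = 270.12 nm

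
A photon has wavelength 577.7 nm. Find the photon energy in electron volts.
2.1462 eV

Using E = hf = hc/λ:

E = hc/λ = (6.626×10⁻³⁴ J·s)(3×10⁸ m/s) / (577.7×10⁻⁹ m)
E = 2.1462 eV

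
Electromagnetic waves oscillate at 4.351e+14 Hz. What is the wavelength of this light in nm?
689.02 nm

Using the wave equation: c = fλ

Solving for wavelength:
λ = c/f = (3×10⁸ m/s) / (4.351e+14 Hz)
λ = 689.02 nm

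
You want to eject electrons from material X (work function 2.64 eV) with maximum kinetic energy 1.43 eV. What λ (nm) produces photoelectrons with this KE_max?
304.63 nm

From Einstein's equation: KE_max = hc/λ - φ

Rearranging for λ:
hc/λ = KE_max + φ
λ = hc/(KE_max + φ)

Required photon energy:
E_photon = KE_max + φ = 1.43 + 2.64 = 4.07 eV

Required wavelength:
λ = hc/E_photon = (6.626×10⁻³⁴)(3×10⁸) / (4.07 × 1.602×10⁻¹⁹)
λ = 304.63 nm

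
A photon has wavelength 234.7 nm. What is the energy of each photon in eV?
5.2827 eV

Using E = hf = hc/λ:

E = hc/λ = (6.626×10⁻³⁴ J·s)(3×10⁸ m/s) / (234.7×10⁻⁹ m)
E = 5.2827 eV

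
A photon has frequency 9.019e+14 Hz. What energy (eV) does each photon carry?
3.7300 eV

Using E = hf:

E = hf = (6.626×10⁻³⁴ J·s)(9.019e+14 Hz)
E = 3.7300 eV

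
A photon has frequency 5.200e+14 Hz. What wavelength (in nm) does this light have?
576.52 nm

Using the wave equation: c = fλ

Solving for wavelength:
λ = c/f = (3×10⁸ m/s) / (5.200e+14 Hz)
λ = 576.52 nm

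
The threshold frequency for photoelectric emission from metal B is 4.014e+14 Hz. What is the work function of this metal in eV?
1.66 eV

At the threshold frequency, photon energy equals work function:
φ = hf₀

Calculating:
φ = (6.626×10⁻³⁴ J·s)(4.014e+14 Hz)
φ = 1.66 eV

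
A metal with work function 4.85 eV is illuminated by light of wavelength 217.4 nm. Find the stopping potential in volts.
0.8530 V

The stopping potential V_s satisfies: eV_s = KE_max

First, find KE_max using Einstein's equation:
E_photon = hc/λ = 5.7030 eV
KE_max = E_photon - φ = 5.7030 - 4.85 = 0.8530 eV

Since eV_s = KE_max:
V_s = KE_max/e = 0.8530 V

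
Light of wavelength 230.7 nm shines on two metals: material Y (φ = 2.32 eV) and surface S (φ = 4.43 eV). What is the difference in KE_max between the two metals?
2.1100 eV

Using KE_max = hc/λ - φ for each metal:

Photon energy: E = hc/λ = 5.3743 eV

For material Y (φ₁ = 2.32 eV):
KE₁ = E - φ₁ = 5.3743 - 2.32 = 3.0543 eV

For surface S (φ₂ = 4.43 eV):
KE₂ = E - φ₂ = 5.3743 - 4.43 = 0.9443 eV

Difference:
ΔKE = KE₁ - KE₂ = 3.0543 - 0.9443 = 2.1100 eV

Note: The difference equals the difference in work functions: 4.43 - 2.32 = 2.11 eV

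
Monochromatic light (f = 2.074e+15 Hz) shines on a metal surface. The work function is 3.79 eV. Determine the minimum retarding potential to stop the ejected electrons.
4.7874 V

The stopping potential V_s satisfies: eV_s = KE_max

First, find KE_max using Einstein's equation:
E_photon = hf = (6.626×10⁻³⁴ J·s)(2.074e+15 Hz) = 8.5774 eV
KE_max = E_photon - φ = 8.5774 - 3.79 = 4.7874 eV

Since eV_s = KE_max:
V_s = KE_max/e = 4.7874 V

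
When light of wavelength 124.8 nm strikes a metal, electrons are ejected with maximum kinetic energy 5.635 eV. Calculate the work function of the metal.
4.30 eV

From Einstein's photoelectric equation: KE_max = hf - φ = hc/λ - φ

Rearranging for φ:
φ = hc/λ - KE_max

Calculate photon energy:
E_photon = hc/λ = 9.9346 eV

Therefore:
φ = 9.9346 - 5.635 = 4.30 eV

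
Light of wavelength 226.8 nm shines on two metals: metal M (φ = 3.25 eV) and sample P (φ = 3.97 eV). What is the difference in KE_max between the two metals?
0.7200 eV

Using KE_max = hc/λ - φ for each metal:

Photon energy: E = hc/λ = 5.4667 eV

For metal M (φ₁ = 3.25 eV):
KE₁ = E - φ₁ = 5.4667 - 3.25 = 2.2167 eV

For sample P (φ₂ = 3.97 eV):
KE₂ = E - φ₂ = 5.4667 - 3.97 = 1.4967 eV

Difference:
ΔKE = KE₁ - KE₂ = 2.2167 - 1.4967 = 0.7200 eV

Note: The difference equals the difference in work functions: 3.97 - 3.25 = 0.72 eV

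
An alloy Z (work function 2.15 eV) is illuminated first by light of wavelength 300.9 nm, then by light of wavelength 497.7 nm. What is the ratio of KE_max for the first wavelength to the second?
5.7760

Using Einstein's equation: KE_max = hc/λ - φ

For λ₁ = 300.9 nm:
E₁ = hc/λ₁ = 4.1204 eV
KE₁ = E₁ - φ = 4.1204 - 2.15 = 1.9704 eV

For λ₂ = 497.7 nm:
E₂ = hc/λ₂ = 2.4911 eV
KE₂ = E₂ - φ = 2.4911 - 2.15 = 0.3411 eV

Ratio: KE₁/KE₂ = 1.9704/0.3411 = 5.7760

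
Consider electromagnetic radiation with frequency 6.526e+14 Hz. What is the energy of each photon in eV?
2.6989 eV

Using E = hf:

E = hf = (6.626×10⁻³⁴ J·s)(6.526e+14 Hz)
E = 2.6989 eV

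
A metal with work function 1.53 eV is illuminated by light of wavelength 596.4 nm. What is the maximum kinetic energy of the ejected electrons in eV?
0.5489 eV

Using Einstein's photoelectric equation: KE_max = hf - φ = hc/λ - φ

First, calculate the photon energy:
E_photon = hc/λ = (6.626×10⁻³⁴ J·s)(3×10⁸ m/s) / (596.4×10⁻⁹ m)
E_photon = 2.0789 eV

Then, the maximum kinetic energy:
KE_max = E_photon - φ = 2.0789 eV - 1.53 eV = 0.5489 eV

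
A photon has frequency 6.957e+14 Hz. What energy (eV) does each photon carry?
2.8772 eV

Using E = hf:

E = hf = (6.626×10⁻³⁴ J·s)(6.957e+14 Hz)
E = 2.8772 eV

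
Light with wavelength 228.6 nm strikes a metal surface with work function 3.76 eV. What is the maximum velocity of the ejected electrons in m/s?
7.6499e+05 m/s

First, find the maximum kinetic energy:
E_photon = hc/λ = 5.4236 eV
KE_max = E_photon - φ = 5.4236 - 3.76 = 1.6636 eV

Convert to Joules: KE_max = 1.6636 × 1.602×10⁻¹⁹ J = 2.6654e-19 J

Then use KE = ½mv² to find velocity:
v = √(2·KE/m) = √(2 × 2.6654e-19 J / 9.109e-31 kg)
v = 7.6499e+05 m/s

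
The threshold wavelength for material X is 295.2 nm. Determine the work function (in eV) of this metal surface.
4.20 eV

At the threshold wavelength, photon energy equals work function:
φ = hc/λ₀

Calculating:
φ = (6.626×10⁻³⁴ J·s)(3×10⁸ m/s) / (295.2×10⁻⁹ m)
φ = 4.20 eV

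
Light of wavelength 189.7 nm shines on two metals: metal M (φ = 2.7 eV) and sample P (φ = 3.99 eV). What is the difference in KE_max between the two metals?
1.2900 eV

Using KE_max = hc/λ - φ for each metal:

Photon energy: E = hc/λ = 6.5358 eV

For metal M (φ₁ = 2.7 eV):
KE₁ = E - φ₁ = 6.5358 - 2.7 = 3.8358 eV

For sample P (φ₂ = 3.99 eV):
KE₂ = E - φ₂ = 6.5358 - 3.99 = 2.5458 eV

Difference:
ΔKE = KE₁ - KE₂ = 3.8358 - 2.5458 = 1.2900 eV

Note: The difference equals the difference in work functions: 3.99 - 2.7 = 1.29 eV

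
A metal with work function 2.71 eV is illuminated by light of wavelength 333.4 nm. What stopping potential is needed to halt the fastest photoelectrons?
1.0088 V

The stopping potential V_s satisfies: eV_s = KE_max

First, find KE_max using Einstein's equation:
E_photon = hc/λ = 3.7188 eV
KE_max = E_photon - φ = 3.7188 - 2.71 = 1.0088 eV

Since eV_s = KE_max:
V_s = KE_max/e = 1.0088 V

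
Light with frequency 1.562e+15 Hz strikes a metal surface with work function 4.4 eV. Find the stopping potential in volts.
2.0599 V

The stopping potential V_s satisfies: eV_s = KE_max

First, find KE_max using Einstein's equation:
E_photon = hf = (6.626×10⁻³⁴ J·s)(1.562e+15 Hz) = 6.4599 eV
KE_max = E_photon - φ = 6.4599 - 4.4 = 2.0599 eV

Since eV_s = KE_max:
V_s = KE_max/e = 2.0599 V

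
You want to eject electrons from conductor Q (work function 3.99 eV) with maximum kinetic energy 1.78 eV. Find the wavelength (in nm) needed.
214.88 nm

From Einstein's equation: KE_max = hc/λ - φ

Rearranging for λ:
hc/λ = KE_max + φ
λ = hc/(KE_max + φ)

Required photon energy:
E_photon = KE_max + φ = 1.78 + 3.99 = 5.77 eV

Required wavelength:
λ = hc/E_photon = (6.626×10⁻³⁴)(3×10⁸) / (5.77 × 1.602×10⁻¹⁹)
λ = 214.88 nm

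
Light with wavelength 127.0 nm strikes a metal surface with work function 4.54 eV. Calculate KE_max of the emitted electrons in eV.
5.2225 eV

Using Einstein's photoelectric equation: KE_max = hf - φ = hc/λ - φ

First, calculate the photon energy:
E_photon = hc/λ = (6.626×10⁻³⁴ J·s)(3×10⁸ m/s) / (127.0×10⁻⁹ m)
E_photon = 9.7625 eV

Then, the maximum kinetic energy:
KE_max = E_photon - φ = 9.7625 eV - 4.54 eV = 5.2225 eV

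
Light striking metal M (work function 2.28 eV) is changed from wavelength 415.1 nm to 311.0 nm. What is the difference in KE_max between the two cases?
0.9998 eV

Using Einstein's equation: KE_max = hc/λ - φ

For λ₁ = 415.1 nm:
KE₁ = hc/λ₁ - φ = 2.9869 - 2.28 = 0.7069 eV

For λ₂ = 311.0 nm:
KE₂ = hc/λ₂ - φ = 3.9866 - 2.28 = 1.7066 eV

Change in KE:
ΔKE = KE₂ - KE₁ = 1.7066 - 0.7069 = 0.9998 eV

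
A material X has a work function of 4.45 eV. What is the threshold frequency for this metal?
1.0760e+15 Hz

The threshold frequency is when the photon energy equals the work function:
hf₀ = φ

Solving for f₀:
f₀ = φ/h = (4.45 eV × 1.602×10⁻¹⁹ J/eV) / (6.626×10⁻³⁴ J·s)
f₀ = 1.0760e+15 Hz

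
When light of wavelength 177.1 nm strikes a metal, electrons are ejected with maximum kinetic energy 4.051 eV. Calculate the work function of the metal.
2.95 eV

From Einstein's photoelectric equation: KE_max = hf - φ = hc/λ - φ

Rearranging for φ:
φ = hc/λ - KE_max

Calculate photon energy:
E_photon = hc/λ = 7.0008 eV

Therefore:
φ = 7.0008 - 4.051 = 2.95 eV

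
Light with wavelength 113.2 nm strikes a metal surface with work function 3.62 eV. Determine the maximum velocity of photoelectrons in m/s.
1.6060e+06 m/s

First, find the maximum kinetic energy:
E_photon = hc/λ = 10.9527 eV
KE_max = E_photon - φ = 10.9527 - 3.62 = 7.3327 eV

Convert to Joules: KE_max = 7.3327 × 1.602×10⁻¹⁹ J = 1.1748e-18 J

Then use KE = ½mv² to find velocity:
v = √(2·KE/m) = √(2 × 1.1748e-18 J / 9.109e-31 kg)
v = 1.6060e+06 m/s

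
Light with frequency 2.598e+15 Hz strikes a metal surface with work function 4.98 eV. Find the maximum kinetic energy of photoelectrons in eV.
5.7645 eV

Using Einstein's photoelectric equation: KE_max = hf - φ

First, calculate the photon energy:
E_photon = hf = (6.626×10⁻³⁴ J·s)(2.598e+15 Hz)
E_photon = 10.7445 eV

Then, the maximum kinetic energy:
KE_max = E_photon - φ = 10.7445 eV - 4.98 eV = 5.7645 eV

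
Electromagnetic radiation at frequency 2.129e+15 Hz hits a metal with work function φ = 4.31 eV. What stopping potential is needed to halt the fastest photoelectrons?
4.4948 V

The stopping potential V_s satisfies: eV_s = KE_max

First, find KE_max using Einstein's equation:
E_photon = hf = (6.626×10⁻³⁴ J·s)(2.129e+15 Hz) = 8.8048 eV
KE_max = E_photon - φ = 8.8048 - 4.31 = 4.4948 eV

Since eV_s = KE_max:
V_s = KE_max/e = 4.4948 V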